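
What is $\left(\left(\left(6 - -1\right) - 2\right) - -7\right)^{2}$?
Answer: $144$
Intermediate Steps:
$\left(\left(\left(6 - -1\right) - 2\right) - -7\right)^{2} = \left(\left(\left(6 + 1\right) - 2\right) + 7\right)^{2} = \left(\left(7 - 2\right) + 7\right)^{2} = \left(5 + 7\right)^{2} = 12^{2} = 144$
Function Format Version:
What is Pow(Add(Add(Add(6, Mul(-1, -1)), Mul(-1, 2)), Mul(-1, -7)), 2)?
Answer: 144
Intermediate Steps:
Pow(Add(Add(Add(6, Mul(-1, -1)), Mul(-1, 2)), Mul(-1, -7)), 2) = Pow(Add(Add(Add(6, 1), -2), 7), 2) = Pow(Add(Add(7, -2), 7), 2) = Pow(Add(5, 7), 2) = Pow(12, 2) = 144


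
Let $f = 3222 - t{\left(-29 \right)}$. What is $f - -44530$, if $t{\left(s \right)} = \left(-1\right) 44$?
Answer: $47796$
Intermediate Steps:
$t{\left(s \right)} = -44$
$f = 3266$ ($f = 3222 - -44 = 3222 + 44 = 3266$)
$f - -44530 = 3266 - -44530 = 3266 + 44530 = 47796$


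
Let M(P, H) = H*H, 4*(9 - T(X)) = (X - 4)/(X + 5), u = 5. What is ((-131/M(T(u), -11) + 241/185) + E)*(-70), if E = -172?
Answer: 53834116/4477 ≈ 12025.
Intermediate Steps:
T(X) = 9 - (-4 + X)/(4*(5 + X)) (T(X) = 9 - (X - 4)/(4*(X + 5)) = 9 - (-4 + X)/(4*(5 + X)))
M(P, H) = H²
((-131/M(T(u), -11) + 241/185) + E)*(-70) = ((-131/((-11)²) + 241/185) - 172)*(-70) = ((-131/121 + 241*(1/185)) - 172)*(-70) = ((-131*1/121 + 241/185) - 172)*(-70) = ((-131/121 + 241/185) - 172)*(-70) = (4926/22385 - 172)*(-70) = -3845294/22385*(-70) = 53834116/4477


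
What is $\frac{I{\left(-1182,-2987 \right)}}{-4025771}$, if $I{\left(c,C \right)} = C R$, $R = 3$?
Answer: $\frac{8961}{4025771} \approx 0.0022259$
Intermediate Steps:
$I{\left(c,C \right)} = 3 C$ ($I{\left(c,C \right)} = C 3 = 3 C$)
$\frac{I{\left(-1182,-2987 \right)}}{-4025771} = \frac{3 \left(-2987\right)}{-4025771} = \left(-8961\right) \left(- \frac{1}{4025771}\right) = \frac{8961}{4025771}$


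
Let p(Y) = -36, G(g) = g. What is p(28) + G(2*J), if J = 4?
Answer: -28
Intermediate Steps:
p(28) + G(2*J) = -36 + 2*4 = -36 + 8 = -28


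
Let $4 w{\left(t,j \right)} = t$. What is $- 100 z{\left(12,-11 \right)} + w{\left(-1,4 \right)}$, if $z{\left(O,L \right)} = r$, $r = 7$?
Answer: $- \frac{2801}{4} \approx -700.25$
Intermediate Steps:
$w{\left(t,j \right)} = \frac{t}{4}$
$z{\left(O,L \right)} = 7$
$- 100 z{\left(12,-11 \right)} + w{\left(-1,4 \right)} = \left(-100\right) 7 + \frac{1}{4} \left(-1\right) = -700 - \frac{1}{4} = - \frac{2801}{4}$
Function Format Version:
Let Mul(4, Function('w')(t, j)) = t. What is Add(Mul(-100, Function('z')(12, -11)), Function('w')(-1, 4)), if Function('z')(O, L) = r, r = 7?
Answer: Rational(-2801, 4) ≈ -700.25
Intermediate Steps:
Function('w')(t, j) = Mul(Rational(1, 4), t)
Function('z')(O, L) = 7
Add(Mul(-100, Function('z')(12, -11)), Function('w')(-1, 4)) = Add(Mul(-100, 7), Mul(Rational(1, 4), -1)) = Add(-700, Rational(-1, 4)) = Rational(-2801, 4)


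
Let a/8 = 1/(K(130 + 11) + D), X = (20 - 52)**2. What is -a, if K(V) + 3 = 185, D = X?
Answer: -4/603 ≈ -0.0066335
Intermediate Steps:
X = 1024 (X = (-32)**2 = 1024)
D = 1024
K(V) = 182 (K(V) = -3 + 185 = 182)
a = 4/603 (a = 8/(182 + 1024) = 8/1206 = 8*(1/1206) = 4/603 ≈ 0.0066335)
-a = -1*4/603 = -4/603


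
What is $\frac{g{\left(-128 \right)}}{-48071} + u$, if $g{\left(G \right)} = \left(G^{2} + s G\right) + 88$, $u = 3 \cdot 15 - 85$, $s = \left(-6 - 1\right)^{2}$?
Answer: $- \frac{1933040}{48071} \approx -40.212$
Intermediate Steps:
$s = 49$ ($s = \left(-7\right)^{2} = 49$)
$u = -40$ ($u = 45 - 85 = -40$)
$g{\left(G \right)} = 88 + G^{2} + 49 G$ ($g{\left(G \right)} = \left(G^{2} + 49 G\right) + 88 = 88 + G^{2} + 49 G$)
$\frac{g{\left(-128 \right)}}{-48071} + u = \frac{88 + \left(-128\right)^{2} + 49 \left(-128\right)}{-48071} - 40 = \left(88 + 16384 - 6272\right) \left(- \frac{1}{48071}\right) - 40 = 10200 \left(- \frac{1}{48071}\right) - 40 = - \frac{10200}{48071} - 40 = - \frac{1933040}{48071}$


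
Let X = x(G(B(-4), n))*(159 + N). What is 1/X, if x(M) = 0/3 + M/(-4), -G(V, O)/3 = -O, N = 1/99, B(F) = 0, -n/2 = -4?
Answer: -33/31484 ≈ -0.0010482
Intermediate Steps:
n = 8 (n = -2*(-4) = 8)
N = 1/99 ≈ 0.010101
G(V, O) = 3*O (G(V, O) = -(-3)*O = 3*O)
x(M) = -M/4 (x(M) = 0*(1/3) + M*(-1/4) = 0 - M/4 = -M/4)
X = -31484/33 (X = (-3*8/4)*(159 + 1/99) = -1/4*24*(15742/99) = -6*15742/99 = -31484/33 ≈ -954.06)
1/X = 1/(-31484/33) = -33/31484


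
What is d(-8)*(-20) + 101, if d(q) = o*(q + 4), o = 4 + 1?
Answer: 501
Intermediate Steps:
o = 5
d(q) = 20 + 5*q (d(q) = 5*(q + 4) = 5*(4 + q) = 20 + 5*q)
d(-8)*(-20) + 101 = (20 + 5*(-8))*(-20) + 101 = (20 - 40)*(-20) + 101 = -20*(-20) + 101 = 400 + 101 = 501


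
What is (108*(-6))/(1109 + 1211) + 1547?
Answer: 448549/290 ≈ 1546.7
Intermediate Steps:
(108*(-6))/(1109 + 1211) + 1547 = -648/2320 + 1547 = -648*1/2320 + 1547 = -81/290 + 1547 = 448549/290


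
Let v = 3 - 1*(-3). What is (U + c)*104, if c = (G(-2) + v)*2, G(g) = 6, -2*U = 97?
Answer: -2548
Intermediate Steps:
U = -97/2 (U = -1/2*97 = -97/2 ≈ -48.500)
v = 6 (v = 3 + 3 = 6)
c = 24 (c = (6 + 6)*2 = 12*2 = 24)
(U + c)*104 = (-97/2 + 24)*104 = -49/2*104 = -2548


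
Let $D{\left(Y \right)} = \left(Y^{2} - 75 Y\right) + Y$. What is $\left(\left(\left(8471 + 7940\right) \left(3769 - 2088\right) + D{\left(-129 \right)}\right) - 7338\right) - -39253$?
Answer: $27644993$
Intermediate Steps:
$D{\left(Y \right)} = Y^{2} - 74 Y$
$\left(\left(\left(8471 + 7940\right) \left(3769 - 2088\right) + D{\left(-129 \right)}\right) - 7338\right) - -39253 = \left(\left(\left(8471 + 7940\right) \left(3769 - 2088\right) - 129 \left(-74 - 129\right)\right) - 7338\right) - -39253 = \left(\left(16411 \cdot 1681 - -26187\right) - 7338\right) + 39253 = \left(\left(27586891 + 26187\right) - 7338\right) + 39253 = \left(27613078 - 7338\right) + 39253 = 27605740 + 39253 = 27644993$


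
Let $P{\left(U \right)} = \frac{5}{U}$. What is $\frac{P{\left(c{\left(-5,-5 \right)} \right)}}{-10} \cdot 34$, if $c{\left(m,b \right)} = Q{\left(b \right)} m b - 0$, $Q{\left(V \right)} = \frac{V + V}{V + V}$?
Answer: $- \frac{17}{25} \approx -0.68$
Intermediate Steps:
$Q{\left(V \right)} = 1$ ($Q{\left(V \right)} = \frac{2 V}{2 V} = 2 V \frac{1}{2 V} = 1$)
$c{\left(m,b \right)} = b m$ ($c{\left(m,b \right)} = 1 m b - 0 = m b + 0 = b m + 0 = b m$)
$\frac{P{\left(c{\left(-5,-5 \right)} \right)}}{-10} \cdot 34 = \frac{5 \frac{1}{\left(-5\right) \left(-5\right)}}{-10} \cdot 34 = \frac{5}{25} \left(- \frac{1}{10}\right) 34 = 5 \cdot \frac{1}{25} \left(- \frac{1}{10}\right) 34 = \frac{1}{5} \left(- \frac{1}{10}\right) 34 = \left(- \frac{1}{50}\right) 34 = - \frac{17}{25}$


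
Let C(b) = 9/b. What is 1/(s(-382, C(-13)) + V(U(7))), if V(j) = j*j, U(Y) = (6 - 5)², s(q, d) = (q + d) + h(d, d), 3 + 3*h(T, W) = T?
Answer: -13/4978 ≈ -0.0026115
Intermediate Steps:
h(T, W) = -1 + T/3
s(q, d) = -1 + q + 4*d/3 (s(q, d) = (q + d) + (-1 + d/3) = (d + q) + (-1 + d/3) = -1 + q + 4*d/3)
U(Y) = 1 (U(Y) = 1² = 1)
V(j) = j²
1/(s(-382, C(-13)) + V(U(7))) = 1/((-1 - 382 + 4*(9/(-13))/3) + 1²) = 1/((-1 - 382 + 4*(9*(-1/13))/3) + 1) = 1/((-1 - 382 + (4/3)*(-9/13)) + 1) = 1/((-1 - 382 - 12/13) + 1) = 1/(-4991/13 + 1) = 1/(-4978/13) = -13/4978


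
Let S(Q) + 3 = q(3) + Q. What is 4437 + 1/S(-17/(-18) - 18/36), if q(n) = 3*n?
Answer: 257355/58 ≈ 4437.2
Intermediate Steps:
S(Q) = 6 + Q (S(Q) = -3 + (3*3 + Q) = -3 + (9 + Q) = 6 + Q)
4437 + 1/S(-17/(-18) - 18/36) = 4437 + 1/(6 + (-17/(-18) - 18/36)) = 4437 + 1/(6 + (-17*(-1/18) - 18*1/36)) = 4437 + 1/(6 + (17/18 - ½)) = 4437 + 1/(6 + 4/9) = 4437 + 1/(58/9) = 4437 + 9/58 = 257355/58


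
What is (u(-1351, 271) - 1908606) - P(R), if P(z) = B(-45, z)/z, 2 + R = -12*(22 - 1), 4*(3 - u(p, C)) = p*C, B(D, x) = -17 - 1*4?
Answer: -923072999/508 ≈ -1.8171e+6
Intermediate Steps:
B(D, x) = -21 (B(D, x) = -17 - 4 = -21)
u(p, C) = 3 - C*p/4 (u(p, C) = 3 - p*C/4 = 3 - C*p/4)
R = -254 (R = -2 - 12*(22 - 1) = -2 - 12*21 = -2 - 252 = -254)
P(z) = -21/z
(u(-1351, 271) - 1908606) - P(R) = ((3 - ¼*271*(-1351)) - 1908606) - (-21)/(-254) = ((3 + 366121/4) - 1908606) - (-21)*(-1)/254 = (366133/4 - 1908606) - 1*21/254 = -7268291/4 - 21/254 = -923072999/508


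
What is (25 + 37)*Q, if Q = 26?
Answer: 1612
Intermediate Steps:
(25 + 37)*Q = (25 + 37)*26 = 62*26 = 1612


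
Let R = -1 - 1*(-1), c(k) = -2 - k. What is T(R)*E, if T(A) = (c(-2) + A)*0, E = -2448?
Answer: 0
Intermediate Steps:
R = 0 (R = -1 + 1 = 0)
T(A) = 0 (T(A) = ((-2 - 1*(-2)) + A)*0 = ((-2 + 2) + A)*0 = (0 + A)*0 = A*0 = 0)
T(R)*E = 0*(-2448) = 0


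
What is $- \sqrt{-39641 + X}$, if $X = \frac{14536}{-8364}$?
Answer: $- \frac{i \sqrt{173329189815}}{2091} \approx - 199.1 i$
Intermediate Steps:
$X = - \frac{3634}{2091}$ ($X = 14536 \left(- \frac{1}{8364}\right) = - \frac{3634}{2091} \approx -1.7379$)
$- \sqrt{-39641 + X} = - \sqrt{-39641 - \frac{3634}{2091}} = - \sqrt{- \frac{82892965}{2091}} = - \frac{i \sqrt{173329189815}}{2091}$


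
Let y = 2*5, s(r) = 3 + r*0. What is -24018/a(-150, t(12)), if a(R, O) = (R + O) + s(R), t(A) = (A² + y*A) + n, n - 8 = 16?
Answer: -8006/47 ≈ -170.34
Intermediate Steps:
s(r) = 3 (s(r) = 3 + 0 = 3)
y = 10
n = 24 (n = 8 + 16 = 24)
t(A) = 24 + A² + 10*A (t(A) = (A² + 10*A) + 24 = 24 + A² + 10*A)
a(R, O) = 3 + O + R (a(R, O) = (R + O) + 3 = (O + R) + 3 = 3 + O + R)
-24018/a(-150, t(12)) = -24018/(3 + (24 + 12² + 10*12) - 150) = -24018/(3 + (24 + 144 + 120) - 150) = -24018/(3 + 288 - 150) = -24018/141 = -24018*1/141 = -8006/47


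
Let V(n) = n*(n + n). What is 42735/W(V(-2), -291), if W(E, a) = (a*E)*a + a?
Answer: 14245/225719 ≈ 0.063109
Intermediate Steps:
V(n) = 2*n² (V(n) = n*(2*n) = 2*n²)
W(E, a) = a + E*a² (W(E, a) = (E*a)*a + a = E*a² + a = a + E*a²)
42735/W(V(-2), -291) = 42735/((-291*(1 + (2*(-2)²)*(-291)))) = 42735/((-291*(1 + (2*4)*(-291)))) = 42735/((-291*(1 + 8*(-291)))) = 42735/((-291*(1 - 2328))) = 42735/((-291*(-2327))) = 42735/677157 = 42735*(1/677157) = 14245/225719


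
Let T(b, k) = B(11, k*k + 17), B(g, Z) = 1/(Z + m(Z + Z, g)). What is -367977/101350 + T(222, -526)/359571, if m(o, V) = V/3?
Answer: -1830540171275233/504176202206275 ≈ -3.6308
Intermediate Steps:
m(o, V) = V/3 (m(o, V) = V*(⅓) = V/3)
B(g, Z) = 1/(Z + g/3)
T(b, k) = 3/(62 + 3*k²) (T(b, k) = 3/(11 + 3*(k*k + 17)) = 3/(11 + 3*(k² + 17)) = 3/(11 + 3*(17 + k²)) = 3/(11 + (51 + 3*k²)) = 3/(62 + 3*k²))
-367977/101350 + T(222, -526)/359571 = -367977/101350 + (3/(62 + 3*(-526)²))/359571 = -367977*1/101350 + (3/(62 + 3*276676))*(1/359571) = -367977/101350 + (3/(62 + 830028))*(1/359571) = -367977/101350 + (3/830090)*(1/359571) = -367977/101350 + 1/99492097130 = -1830540171275233/504176202206275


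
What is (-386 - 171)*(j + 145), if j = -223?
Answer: 43446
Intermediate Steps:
(-386 - 171)*(j + 145) = (-386 - 171)*(-223 + 145) = -557*(-78) = 43446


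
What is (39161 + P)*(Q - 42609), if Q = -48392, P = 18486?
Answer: -5245934647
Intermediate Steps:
(39161 + P)*(Q - 42609) = (39161 + 18486)*(-48392 - 42609) = 57647*(-91001) = -5245934647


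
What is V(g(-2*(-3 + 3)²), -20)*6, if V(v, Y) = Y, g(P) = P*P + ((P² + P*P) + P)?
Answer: -120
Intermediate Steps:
g(P) = P + 3*P² (g(P) = P² + ((P² + P²) + P) = P² + (2*P² + P) = P² + (P + 2*P²) = P + 3*P²)
V(g(-2*(-3 + 3)²), -20)*6 = -20*6 = -120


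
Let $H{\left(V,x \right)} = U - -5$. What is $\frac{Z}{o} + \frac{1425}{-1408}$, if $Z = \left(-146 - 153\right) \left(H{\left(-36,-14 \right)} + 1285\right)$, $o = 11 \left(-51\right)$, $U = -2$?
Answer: $\frac{49221661}{71808} \approx 685.46$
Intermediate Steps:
$o = -561$
$H{\left(V,x \right)} = 3$ ($H{\left(V,x \right)} = -2 - -5 = -2 + 5 = 3$)
$Z = -385112$ ($Z = \left(-146 - 153\right) \left(3 + 1285\right) = \left(-299\right) 1288 = -385112$)
$\frac{Z}{o} + \frac{1425}{-1408} = - \frac{385112}{-561} + \frac{1425}{-1408} = \left(-385112\right) \left(- \frac{1}{561}\right) + 1425 \left(- \frac{1}{1408}\right) = \frac{385112}{561} - \frac{1425}{1408} = \frac{49221661}{71808}$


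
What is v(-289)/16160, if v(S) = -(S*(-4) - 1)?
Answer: -231/3232 ≈ -0.071473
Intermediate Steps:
v(S) = 1 + 4*S (v(S) = -(-4*S - 1) = -(-1 - 4*S) = 1 + 4*S)
v(-289)/16160 = (1 + 4*(-289))/16160 = (1 - 1156)*(1/16160) = -1155*1/16160 = -231/3232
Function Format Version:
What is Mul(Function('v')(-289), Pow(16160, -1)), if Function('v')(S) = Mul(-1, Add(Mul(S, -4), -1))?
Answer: Rational(-231, 3232) ≈ -0.071473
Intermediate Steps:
Function('v')(S) = Add(1, Mul(4, S)) (Function('v')(S) = Mul(-1, Add(Mul(-4, S), -1)) = Mul(-1, Add(-1, Mul(-4, S))) = Add(1, Mul(4, S)))
Mul(Function('v')(-289), Pow(16160, -1)) = Mul(Add(1, Mul(4, -289)), Pow(16160, -1)) = Mul(Add(1, -1156), Rational(1, 16160)) = Mul(-1155, Rational(1, 16160)) = Rational(-231, 3232)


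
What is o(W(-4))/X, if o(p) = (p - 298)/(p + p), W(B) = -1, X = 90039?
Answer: 299/180078 ≈ 0.0016604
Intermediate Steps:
o(p) = (-298 + p)/(2*p) (o(p) = (-298 + p)/((2*p)) = (-298 + p)*(1/(2*p)) = (-298 + p)/(2*p))
o(W(-4))/X = ((1/2)*(-298 - 1)/(-1))/90039 = ((1/2)*(-1)*(-299))*(1/90039) = (299/2)*(1/90039) = 299/180078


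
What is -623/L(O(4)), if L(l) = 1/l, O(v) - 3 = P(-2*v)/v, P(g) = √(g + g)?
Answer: -1869 - 623*I ≈ -1869.0 - 623.0*I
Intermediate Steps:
P(g) = √2*√g (P(g) = √(2*g) = √2*√g)
O(v) = 3 + 2*√(-v)/v (O(v) = 3 + (√2*√(-2*v))/v = 3 + (√2*(√2*√(-v)))/v = 3 + (2*√(-v))/v = 3 + 2*√(-v)/v)
-623/L(O(4)) = -(1869 + 623*(2*I)/2) = -(1869 + 623*I) = -623*(3 + I) = -1869 - 623*I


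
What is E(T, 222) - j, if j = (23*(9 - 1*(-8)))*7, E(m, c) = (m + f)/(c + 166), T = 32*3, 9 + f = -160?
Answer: -1062029/388 ≈ -2737.2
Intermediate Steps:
f = -169 (f = -9 - 160 = -169)
T = 96
E(m, c) = (-169 + m)/(166 + c) (E(m, c) = (m - 169)/(c + 166) = (-169 + m)/(166 + c))
j = 2737 (j = (23*(9 + 8))*7 = (23*17)*7 = 391*7 = 2737)
E(T, 222) - j = (-169 + 96)/(166 + 222) - 1*2737 = -73/388 - 2737 = -1062029/388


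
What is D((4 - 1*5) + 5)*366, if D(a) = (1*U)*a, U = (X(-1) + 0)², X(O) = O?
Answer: 1464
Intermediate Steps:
U = 1 (U = (-1 + 0)² = (-1)² = 1)
D(a) = a (D(a) = (1*1)*a = 1*a = a)
D((4 - 1*5) + 5)*366 = ((4 - 1*5) + 5)*366 = ((4 - 5) + 5)*366 = (-1 + 5)*366 = 4*366 = 1464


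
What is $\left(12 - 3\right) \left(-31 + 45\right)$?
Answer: $126$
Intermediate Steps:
$\left(12 - 3\right) \left(-31 + 45\right) = \left(12 - 3\right) 14 = 9 \cdot 14 = 126$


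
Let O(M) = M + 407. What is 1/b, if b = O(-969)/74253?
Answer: -74253/562 ≈ -132.12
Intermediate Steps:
O(M) = 407 + M
b = -562/74253 (b = (407 - 969)/74253 = -562*1/74253 = -562/74253 ≈ -0.0075687)
1/b = 1/(-562/74253) = -74253/562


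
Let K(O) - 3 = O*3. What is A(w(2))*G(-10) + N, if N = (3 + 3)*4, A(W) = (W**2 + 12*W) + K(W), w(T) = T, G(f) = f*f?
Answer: 3724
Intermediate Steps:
G(f) = f**2
K(O) = 3 + 3*O (K(O) = 3 + O*3 = 3 + 3*O)
A(W) = 3 + W**2 + 15*W (A(W) = (W**2 + 12*W) + (3 + 3*W) = 3 + W**2 + 15*W)
N = 24 (N = 6*4 = 24)
A(w(2))*G(-10) + N = (3 + 2**2 + 15*2)*(-10)**2 + 24 = (3 + 4 + 30)*100 + 24 = 37*100 + 24 = 3700 + 24 = 3724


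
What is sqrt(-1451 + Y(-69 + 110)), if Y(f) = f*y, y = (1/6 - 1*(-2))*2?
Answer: 2*I*sqrt(2865)/3 ≈ 35.684*I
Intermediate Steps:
y = 13/3 (y = (1/6 + 2)*2 = (13/6)*2 = 13/3 ≈ 4.3333)
Y(f) = 13*f/3 (Y(f) = f*(13/3) = 13*f/3)
sqrt(-1451 + Y(-69 + 110)) = sqrt(-1451 + 13*(-69 + 110)/3) = sqrt(-1451 + (13/3)*41) = sqrt(-1451 + 533/3) = sqrt(-3820/3) = 2*I*sqrt(2865)/3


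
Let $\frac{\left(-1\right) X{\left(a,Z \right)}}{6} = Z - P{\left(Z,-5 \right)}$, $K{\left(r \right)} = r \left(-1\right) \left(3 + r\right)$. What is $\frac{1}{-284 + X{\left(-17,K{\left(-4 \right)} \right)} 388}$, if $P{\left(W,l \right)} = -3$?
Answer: $\frac{1}{2044} \approx 0.00048924$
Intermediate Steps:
$K{\left(r \right)} = - r \left(3 + r\right)$
$X{\left(a,Z \right)} = -18 - 6 Z$ ($X{\left(a,Z \right)} = - 6 \left(Z - -3\right) = - 6 \left(Z + 3\right) = - 6 \left(3 + Z\right) = -18 - 6 Z$)
$\frac{1}{-284 + X{\left(-17,K{\left(-4 \right)} \right)} 388} = \frac{1}{-284 + \left(-18 - 6 \left(\left(-1\right) \left(-4\right) \left(3 - 4\right)\right)\right) 388} = \frac{1}{-284 + \left(-18 - 6 \left(\left(-1\right) \left(-4\right) \left(-1\right)\right)\right) 388} = \frac{1}{-284 + \left(-18 - -24\right) 388} = \frac{1}{-284 + \left(-18 + 24\right) 388} = \frac{1}{-284 + 6 \cdot 388} = \frac{1}{-284 + 2328} = \frac{1}{2044}$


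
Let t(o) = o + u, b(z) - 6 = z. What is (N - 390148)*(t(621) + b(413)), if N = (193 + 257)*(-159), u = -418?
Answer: -287176156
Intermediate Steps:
b(z) = 6 + z
t(o) = -418 + o (t(o) = o - 418 = -418 + o)
N = -71550 (N = 450*(-159) = -71550)
(N - 390148)*(t(621) + b(413)) = (-71550 - 390148)*((-418 + 621) + (6 + 413)) = -461698*(203 + 419) = -461698*622 = -287176156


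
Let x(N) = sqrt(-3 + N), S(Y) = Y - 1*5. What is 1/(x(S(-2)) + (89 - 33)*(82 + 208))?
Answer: 1624/26373761 - I*sqrt(10)/263737610 ≈ 6.1576e-5 - 1.199e-8*I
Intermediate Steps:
S(Y) = -5 + Y (S(Y) = Y - 5 = -5 + Y)
1/(x(S(-2)) + (89 - 33)*(82 + 208)) = 1/(sqrt(-3 + (-5 - 2)) + (89 - 33)*(82 + 208)) = 1/(sqrt(-3 - 7) + 56*290) = 1/(sqrt(-10) + 16240) = 1/(I*sqrt(10) + 16240) = 1/(16240 + I*sqrt(10))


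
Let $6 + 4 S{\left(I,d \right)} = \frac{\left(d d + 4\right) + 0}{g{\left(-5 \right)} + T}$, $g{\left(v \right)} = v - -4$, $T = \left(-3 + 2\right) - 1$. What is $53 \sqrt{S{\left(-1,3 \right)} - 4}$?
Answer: $\frac{53 i \sqrt{237}}{6} \approx 135.99 i$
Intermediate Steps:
$T = -2$ ($T = -1 - 1 = -2$)
$g{\left(v \right)} = 4 + v$ ($g{\left(v \right)} = v + 4 = 4 + v$)
$S{\left(I,d \right)} = - \frac{11}{6} - \frac{d^{2}}{12}$ ($S{\left(I,d \right)} = - \frac{3}{2} + \frac{\left(\left(d d + 4\right) + 0\right) \frac{1}{\left(4 - 5\right) - 2}}{4} = - \frac{3}{2} + \frac{\left(\left(d^{2} + 4\right) + 0\right) \frac{1}{-1 - 2}}{4} = - \frac{3}{2} + \frac{\left(\left(4 + d^{2}\right) + 0\right) \frac{1}{-3}}{4} = - \frac{3}{2} + \frac{\left(4 + d^{2}\right) \left(- \frac{1}{3}\right)}{4} = - \frac{3}{2} + \frac{- \frac{4}{3} - \frac{d^{2}}{3}}{4} = - \frac{3}{2} - \left(\frac{1}{3} + \frac{d^{2}}{12}\right) = - \frac{11}{6} - \frac{d^{2}}{12}$)
$53 \sqrt{S{\left(-1,3 \right)} - 4} = 53 \sqrt{\left(- \frac{11}{6} - \frac{3^{2}}{12}\right) - 4} = 53 \sqrt{\left(- \frac{11}{6} - \frac{3}{4}\right) - 4} = 53 \sqrt{- \frac{31}{12} - 4} = 53 \sqrt{- \frac{79}{12}} = 53 \frac{i \sqrt{237}}{6} = \frac{53 i \sqrt{237}}{6}$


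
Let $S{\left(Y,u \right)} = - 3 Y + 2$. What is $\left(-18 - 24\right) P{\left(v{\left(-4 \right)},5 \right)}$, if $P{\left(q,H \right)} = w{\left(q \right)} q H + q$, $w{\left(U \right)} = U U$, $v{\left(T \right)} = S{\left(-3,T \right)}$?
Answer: $-279972$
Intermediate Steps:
$S{\left(Y,u \right)} = 2 - 3 Y$
$v{\left(T \right)} = 11$ ($v{\left(T \right)} = 2 - -9 = 2 + 9 = 11$)
$w{\left(U \right)} = U^{2}$
$P{\left(q,H \right)} = q + H q^{3}$ ($P{\left(q,H \right)} = q^{2} q H + q = q^{3} H + q = H q^{3} + q = q + H q^{3}$)
$\left(-18 - 24\right) P{\left(v{\left(-4 \right)},5 \right)} = \left(-18 - 24\right) \left(11 + 5 \cdot 11^{3}\right) = - 42 \left(11 + 5 \cdot 1331\right) = - 42 \left(11 + 6655\right) = \left(-42\right) 6666 = -279972$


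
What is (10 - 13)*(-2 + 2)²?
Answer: 0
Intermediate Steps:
(10 - 13)*(-2 + 2)² = -3*0² = -3*0 = 0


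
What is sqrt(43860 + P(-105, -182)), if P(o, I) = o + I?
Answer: sqrt(43573) ≈ 208.74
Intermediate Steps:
P(o, I) = I + o
sqrt(43860 + P(-105, -182)) = sqrt(43860 + (-182 - 105)) = sqrt(43860 - 287) = sqrt(43573)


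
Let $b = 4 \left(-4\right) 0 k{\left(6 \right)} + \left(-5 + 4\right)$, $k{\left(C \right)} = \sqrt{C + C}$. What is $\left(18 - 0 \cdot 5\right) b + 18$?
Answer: $0$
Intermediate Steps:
$k{\left(C \right)} = \sqrt{2} \sqrt{C}$ ($k{\left(C \right)} = \sqrt{2 C} = \sqrt{2} \sqrt{C}$)
$b = -1$ ($b = 4 \left(-4\right) 0 \sqrt{2} \sqrt{6} + \left(-5 + 4\right) = \left(-16\right) 0 \cdot 2 \sqrt{3} - 1 = 0 \cdot 2 \sqrt{3} - 1 = 0 - 1 = -1$)
$\left(18 - 0 \cdot 5\right) b + 18 = \left(18 - 0 \cdot 5\right) \left(-1\right) + 18 = \left(18 - 0\right) \left(-1\right) + 18 = \left(18 + 0\right) \left(-1\right) + 18 = 18 \left(-1\right) + 18 = -18 + 18 = 0$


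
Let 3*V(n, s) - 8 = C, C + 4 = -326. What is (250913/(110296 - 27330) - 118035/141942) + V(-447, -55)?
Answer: -23811034021/226468461 ≈ -105.14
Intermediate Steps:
C = -330 (C = -4 - 326 = -330)
V(n, s) = -322/3 (V(n, s) = 8/3 + (1/3)*(-330) = 8/3 - 110 = -322/3)
(250913/(110296 - 27330) - 118035/141942) + V(-447, -55) = (250913/(110296 - 27330) - 118035/141942) - 322/3 = (250913/82966 - 118035*1/141942) - 322/3 = (250913*(1/82966) - 39345/47314) - 322/3 = (19301/6382 - 39345/47314) - 322/3 = 165526931/75489487 - 322/3 = -23811034021/226468461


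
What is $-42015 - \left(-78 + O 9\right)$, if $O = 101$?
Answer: $-42846$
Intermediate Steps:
$-42015 - \left(-78 + O 9\right) = -42015 - \left(-78 + 101 \cdot 9\right) = -42015 - \left(-78 + 909\right) = -42015 - 831 = -42846$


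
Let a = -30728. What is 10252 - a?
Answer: 40980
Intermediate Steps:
10252 - a = 10252 - 1*(-30728) = 10252 + 30728 = 40980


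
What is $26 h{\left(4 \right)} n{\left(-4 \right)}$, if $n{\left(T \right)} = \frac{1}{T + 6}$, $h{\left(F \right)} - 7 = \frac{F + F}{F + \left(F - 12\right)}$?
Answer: $65$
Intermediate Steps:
$h{\left(F \right)} = 7 + \frac{2 F}{-12 + 2 F}$ ($h{\left(F \right)} = 7 + \frac{F + F}{F + \left(F - 12\right)} = 7 + \frac{2 F}{F + \left(-12 + F\right)} = 7 + \frac{2 F}{-12 + 2 F}$)
$n{\left(T \right)} = \frac{1}{6 + T}$
$26 h{\left(4 \right)} n{\left(-4 \right)} = \frac{26 \frac{2 \left(-21 + 4 \cdot 4\right)}{-6 + 4}}{6 - 4} = \frac{26 \frac{2 \left(-21 + 16\right)}{-2}}{2} = 26 \cdot 2 \left(- \frac{1}{2}\right) \left(-5\right) \frac{1}{2} = 26 \cdot 5 \cdot \frac{1}{2} = 130 \cdot \frac{1}{2} = 65$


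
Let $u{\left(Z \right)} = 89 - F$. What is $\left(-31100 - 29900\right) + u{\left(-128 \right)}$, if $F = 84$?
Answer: $-60995$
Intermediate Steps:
$u{\left(Z \right)} = 5$ ($u{\left(Z \right)} = 89 - 84 = 5$)
$\left(-31100 - 29900\right) + u{\left(-128 \right)} = \left(-31100 - 29900\right) + 5 = -61000 + 5 = -60995$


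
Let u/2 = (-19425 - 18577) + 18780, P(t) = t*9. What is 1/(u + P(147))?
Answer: -1/37121 ≈ -2.6939e-5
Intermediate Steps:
P(t) = 9*t
u = -38444 (u = 2*((-19425 - 18577) + 18780) = 2*(-38002 + 18780) = 2*(-19222) = -38444)
1/(u + P(147)) = 1/(-38444 + 9*147) = 1/(-38444 + 1323) = 1/(-37121) = -1/37121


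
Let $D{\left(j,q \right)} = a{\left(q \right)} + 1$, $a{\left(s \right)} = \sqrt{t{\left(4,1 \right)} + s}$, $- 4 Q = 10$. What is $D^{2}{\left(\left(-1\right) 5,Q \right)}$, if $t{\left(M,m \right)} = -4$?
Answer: $- \frac{11}{2} + i \sqrt{26} \approx -5.5 + 5.099 i$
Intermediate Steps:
$Q = - \frac{5}{2}$ ($Q = \left(- \frac{1}{4}\right) 10 = - \frac{5}{2} \approx -2.5$)
$a{\left(s \right)} = \sqrt{-4 + s}$
$D{\left(j,q \right)} = 1 + \sqrt{-4 + q}$ ($D{\left(j,q \right)} = \sqrt{-4 + q} + 1 = 1 + \sqrt{-4 + q}$)
$D^{2}{\left(\left(-1\right) 5,Q \right)} = \left(1 + \sqrt{-4 - \frac{5}{2}}\right)^{2} = \left(1 + \sqrt{- \frac{13}{2}}\right)^{2} = \left(1 + \frac{i \sqrt{26}}{2}\right)^{2}$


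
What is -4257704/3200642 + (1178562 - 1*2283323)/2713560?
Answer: -7544739861401/4342567052760 ≈ -1.7374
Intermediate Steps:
-4257704/3200642 + (1178562 - 1*2283323)/2713560 = -4257704*1/3200642 + (1178562 - 2283323)*(1/2713560) = -2128852/1600321 - 1104761*1/2713560 = -2128852/1600321 - 1104761/2713560 = -7544739861401/4342567052760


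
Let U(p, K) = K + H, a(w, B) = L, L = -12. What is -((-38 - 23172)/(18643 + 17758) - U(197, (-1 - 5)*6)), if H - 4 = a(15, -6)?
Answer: -1578434/36401 ≈ -43.362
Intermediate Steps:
a(w, B) = -12
H = -8 (H = 4 - 12 = -8)
U(p, K) = -8 + K (U(p, K) = K - 8 = -8 + K)
-((-38 - 23172)/(18643 + 17758) - U(197, (-1 - 5)*6)) = -((-38 - 23172)/(18643 + 17758) - (-8 + (-1 - 5)*6)) = -(-23210/36401 - (-8 - 6*6)) = -(-23210*1/36401 - (-8 - 36)) = -(-23210/36401 - 1*(-44)) = -(-23210/36401 + 44) = -1*1578434/36401 = -1578434/36401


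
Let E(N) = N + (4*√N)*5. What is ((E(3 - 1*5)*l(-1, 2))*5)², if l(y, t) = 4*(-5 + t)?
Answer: -2865600 - 288000*I*√2 ≈ -2.8656e+6 - 4.0729e+5*I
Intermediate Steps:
E(N) = N + 20*√N
l(y, t) = -20 + 4*t
((E(3 - 1*5)*l(-1, 2))*5)² = ((((3 - 1*5) + 20*√(3 - 1*5))*(-20 + 4*2))*5)² = ((((3 - 5) + 20*√(3 - 5))*(-20 + 8))*5)² = (((-2 + 20*√(-2))*(-12))*5)² = (((-2 + 20*(I*√2))*(-12))*5)² = (((-2 + 20*I*√2)*(-12))*5)² = ((24 - 240*I*√2)*5)² = (120 - 1200*I*√2)²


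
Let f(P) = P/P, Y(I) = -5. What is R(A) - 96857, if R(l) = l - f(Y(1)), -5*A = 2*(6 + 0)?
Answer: -484302/5 ≈ -96860.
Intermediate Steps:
f(P) = 1
A = -12/5 (A = -2*(6 + 0)/5 = -2*6/5 = -⅕*12 = -12/5 ≈ -2.4000)
R(l) = -1 + l (R(l) = l - 1*1 = l - 1 = -1 + l)
R(A) - 96857 = (-1 - 12/5) - 96857 = -17/5 - 96857 = -484302/5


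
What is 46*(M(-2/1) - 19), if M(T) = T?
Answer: -966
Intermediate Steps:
46*(M(-2/1) - 19) = 46*(-2/1 - 19) = 46*(1*(-2) - 19) = 46*(-2 - 19) = 46*(-21) = -966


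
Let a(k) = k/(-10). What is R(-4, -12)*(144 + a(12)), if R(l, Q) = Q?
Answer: -8568/5 ≈ -1713.6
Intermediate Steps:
a(k) = -k/10 (a(k) = k*(-⅒) = -k/10)
R(-4, -12)*(144 + a(12)) = -12*(144 - ⅒*12) = -12*(144 - 6/5) = -12*714/5 = -8568/5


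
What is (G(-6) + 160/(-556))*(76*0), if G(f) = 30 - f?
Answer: 0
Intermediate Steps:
(G(-6) + 160/(-556))*(76*0) = ((30 - 1*(-6)) + 160/(-556))*(76*0) = ((30 + 6) + 160*(-1/556))*0 = (36 - 40/139)*0 = (4964/139)*0 = 0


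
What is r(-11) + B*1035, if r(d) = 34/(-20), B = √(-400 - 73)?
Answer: -17/10 + 1035*I*√473 ≈ -1.7 + 22510.0*I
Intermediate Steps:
B = I*√473 (B = √(-473) = I*√473 ≈ 21.749*I)
r(d) = -17/10 (r(d) = 34*(-1/20) = -17/10)
r(-11) + B*1035 = -17/10 + (I*√473)*1035 = -17/10 + 1035*I*√473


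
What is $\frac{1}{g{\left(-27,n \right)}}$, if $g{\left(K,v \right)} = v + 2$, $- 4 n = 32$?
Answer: $- \frac{1}{6} \approx -0.16667$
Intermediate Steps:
$n = -8$ ($n = \left(- \frac{1}{4}\right) 32 = -8$)
$g{\left(K,v \right)} = 2 + v$
$\frac{1}{g{\left(-27,n \right)}} = \frac{1}{2 - 8} = \frac{1}{-6} = - \frac{1}{6}$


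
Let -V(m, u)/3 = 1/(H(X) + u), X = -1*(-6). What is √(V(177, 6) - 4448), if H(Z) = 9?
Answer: I*√111205/5 ≈ 66.695*I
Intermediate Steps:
X = 6
V(m, u) = -3/(9 + u)
√(V(177, 6) - 4448) = √(-3/(9 + 6) - 4448) = √(-3/15 - 4448) = √(-3*1/15 - 4448) = √(-⅕ - 4448) = √(-22241/5) = I*√111205/5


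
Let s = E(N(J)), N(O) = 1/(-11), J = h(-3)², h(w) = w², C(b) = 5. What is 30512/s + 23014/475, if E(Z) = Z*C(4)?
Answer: -31862026/475 ≈ -67078.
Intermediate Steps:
J = 81 (J = ((-3)²)² = 9² = 81)
N(O) = -1/11
E(Z) = 5*Z (E(Z) = Z*5 = 5*Z)
s = -5/11 (s = 5*(-1/11) = -5/11 ≈ -0.45455)
30512/s + 23014/475 = 30512/(-5/11) + 23014/475 = 30512*(-11/5) + 23014*(1/475) = -335632/5 + 23014/475 = -31862026/475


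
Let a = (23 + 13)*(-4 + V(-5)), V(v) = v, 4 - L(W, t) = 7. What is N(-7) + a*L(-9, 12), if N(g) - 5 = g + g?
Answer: 963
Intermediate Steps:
L(W, t) = -3 (L(W, t) = 4 - 1*7 = 4 - 7 = -3)
N(g) = 5 + 2*g (N(g) = 5 + (g + g) = 5 + 2*g)
a = -324 (a = (23 + 13)*(-4 - 5) = 36*(-9) = -324)
N(-7) + a*L(-9, 12) = (5 + 2*(-7)) - 324*(-3) = (5 - 14) + 972 = -9 + 972 = 963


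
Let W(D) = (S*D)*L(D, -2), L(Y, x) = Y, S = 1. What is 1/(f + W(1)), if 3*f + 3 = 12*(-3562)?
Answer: -1/14248 ≈ -7.0185e-5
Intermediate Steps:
W(D) = D² (W(D) = (1*D)*D = D*D = D²)
f = -14249 (f = -1 + (12*(-3562))/3 = -1 + (⅓)*(-42744) = -1 - 14248 = -14249)
1/(f + W(1)) = 1/(-14249 + 1²) = 1/(-14249 + 1) = 1/(-14248) = -1/14248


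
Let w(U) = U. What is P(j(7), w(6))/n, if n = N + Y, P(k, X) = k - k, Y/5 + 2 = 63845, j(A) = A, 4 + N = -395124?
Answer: 0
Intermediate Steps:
N = -395128 (N = -4 - 395124 = -395128)
Y = 319215 (Y = -10 + 5*63845 = -10 + 319225 = 319215)
P(k, X) = 0
n = -75913 (n = -395128 + 319215 = -75913)
P(j(7), w(6))/n = 0/(-75913) = 0*(-1/75913) = 0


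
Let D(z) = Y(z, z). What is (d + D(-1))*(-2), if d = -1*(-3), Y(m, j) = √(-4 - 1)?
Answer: -6 - 2*I*√5 ≈ -6.0 - 4.4721*I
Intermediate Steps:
Y(m, j) = I*√5 (Y(m, j) = √(-5) = I*√5)
d = 3
D(z) = I*√5
(d + D(-1))*(-2) = (3 + I*√5)*(-2) = -6 - 2*I*√5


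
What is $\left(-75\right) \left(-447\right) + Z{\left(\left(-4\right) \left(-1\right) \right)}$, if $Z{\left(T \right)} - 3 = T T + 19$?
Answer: $33563$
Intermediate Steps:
$Z{\left(T \right)} = 22 + T^{2}$ ($Z{\left(T \right)} = 3 + \left(T T + 19\right) = 3 + \left(T^{2} + 19\right) = 3 + \left(19 + T^{2}\right) = 22 + T^{2}$)
$\left(-75\right) \left(-447\right) + Z{\left(\left(-4\right) \left(-1\right) \right)} = \left(-75\right) \left(-447\right) + \left(22 + \left(\left(-4\right) \left(-1\right)\right)^{2}\right) = 33525 + \left(22 + 4^{2}\right) = 33525 + \left(22 + 16\right) = 33525 + 38 = 33563$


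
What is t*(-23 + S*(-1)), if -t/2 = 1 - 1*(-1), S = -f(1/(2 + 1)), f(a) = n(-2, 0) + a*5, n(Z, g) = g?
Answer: 256/3 ≈ 85.333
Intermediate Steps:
f(a) = 5*a (f(a) = 0 + a*5 = 0 + 5*a = 5*a)
S = -5/3 (S = -5/(2 + 1) = -5/3 ≈ -1.6667)
t = -4 (t = -2*(1 - 1*(-1)) = -2*(1 + 1) = -2*2 = -4)
t*(-23 + S*(-1)) = -4*(-23 - 5/3*(-1)) = -4*(-23 + 5/3) = -4*(-64/3) = 256/3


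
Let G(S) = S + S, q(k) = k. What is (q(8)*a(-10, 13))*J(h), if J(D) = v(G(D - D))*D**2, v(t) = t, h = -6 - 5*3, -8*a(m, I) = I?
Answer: 0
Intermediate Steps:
a(m, I) = -I/8
G(S) = 2*S
h = -21 (h = -6 - 15 = -21)
J(D) = 0 (J(D) = (2*(D - D))*D**2 = (2*0)*D**2 = 0*D**2 = 0)
(q(8)*a(-10, 13))*J(h) = (8*(-1/8*13))*0 = (8*(-13/8))*0 = -13*0 = 0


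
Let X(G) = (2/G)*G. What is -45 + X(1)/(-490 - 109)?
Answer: -26957/599 ≈ -45.003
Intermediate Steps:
X(G) = 2
-45 + X(1)/(-490 - 109) = -45 + 2/(-490 - 109) = -45 + 2/(-599) = -45 - 1/599*2 = -45 - 2/599 = -26957/599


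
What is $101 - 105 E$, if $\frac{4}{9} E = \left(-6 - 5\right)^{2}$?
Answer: $- \frac{113941}{4} \approx -28485.0$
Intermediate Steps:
$E = \frac{1089}{4}$ ($E = \frac{9 \left(-6 - 5\right)^{2}}{4} = \frac{9 \left(-11\right)^{2}}{4} = \frac{9}{4} \cdot 121 = \frac{1089}{4} \approx 272.25$)
$101 - 105 E = 101 - \frac{114345}{4} = - \frac{113941}{4}$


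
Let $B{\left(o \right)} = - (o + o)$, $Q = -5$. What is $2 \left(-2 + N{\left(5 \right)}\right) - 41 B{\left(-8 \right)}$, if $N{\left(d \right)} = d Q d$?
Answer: $-910$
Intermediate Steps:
$N{\left(d \right)} = - 5 d^{2}$ ($N{\left(d \right)} = d \left(-5\right) d = - 5 d d = - 5 d^{2}$)
$B{\left(o \right)} = - 2 o$
$2 \left(-2 + N{\left(5 \right)}\right) - 41 B{\left(-8 \right)} = 2 \left(-2 - 5 \cdot 5^{2}\right) - 41 \left(\left(-2\right) \left(-8\right)\right) = 2 \left(-2 - 125\right) - 656 = 2 \left(-127\right) - 656 = -254 - 656 = -910$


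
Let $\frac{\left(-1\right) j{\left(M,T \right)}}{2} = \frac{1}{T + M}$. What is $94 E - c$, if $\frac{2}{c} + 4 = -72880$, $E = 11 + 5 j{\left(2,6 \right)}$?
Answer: $\frac{16699547}{18221} \approx 916.5$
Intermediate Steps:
$j{\left(M,T \right)} = - \frac{2}{M + T}$ ($j{\left(M,T \right)} = - \frac{2}{T + M} = - \frac{2}{M + T}$)
$E = \frac{39}{4}$ ($E = 11 + 5 \left(- \frac{2}{2 + 6}\right) = 11 + 5 \left(- \frac{2}{8}\right) = 11 + 5 \left(\left(-2\right) \frac{1}{8}\right) = 11 + 5 \left(- \frac{1}{4}\right) = 11 - \frac{5}{4} = \frac{39}{4} \approx 9.75$)
$c = - \frac{1}{36442}$ ($c = \frac{2}{-4 - 72880} = \frac{2}{-72884} = 2 \left(- \frac{1}{72884}\right) = - \frac{1}{36442} \approx -2.7441 \cdot 10^{-5}$)
$94 E - c = 94 \cdot \frac{39}{4} - - \frac{1}{36442} = \frac{1833}{2} + \frac{1}{36442} = \frac{16699547}{18221}$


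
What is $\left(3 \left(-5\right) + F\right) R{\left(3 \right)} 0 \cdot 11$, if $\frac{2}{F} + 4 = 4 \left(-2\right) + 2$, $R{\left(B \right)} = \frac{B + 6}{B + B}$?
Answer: $0$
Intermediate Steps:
$R{\left(B \right)} = \frac{6 + B}{2 B}$
$F = - \frac{1}{5}$ ($F = \frac{2}{-4 + \left(4 \left(-2\right) + 2\right)} = \frac{2}{-4 + \left(-8 + 2\right)} = \frac{2}{-4 - 6} = \frac{2}{-10} = 2 \left(- \frac{1}{10}\right) = - \frac{1}{5} \approx -0.2$)
$\left(3 \left(-5\right) + F\right) R{\left(3 \right)} 0 \cdot 11 = \left(3 \left(-5\right) - \frac{1}{5}\right) \frac{6 + 3}{2 \cdot 3} \cdot 0 \cdot 11 = \left(-15 - \frac{1}{5}\right) \frac{1}{2} \cdot \frac{1}{3} \cdot 9 \cdot 0 \cdot 11 = \left(- \frac{76}{5}\right) \frac{3}{2} \cdot 0 \cdot 11 = \left(- \frac{114}{5}\right) 0 \cdot 11 = 0 \cdot 11 = 0$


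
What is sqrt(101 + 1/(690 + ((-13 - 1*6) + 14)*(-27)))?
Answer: sqrt(2749758)/165 ≈ 10.050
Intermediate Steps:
sqrt(101 + 1/(690 + ((-13 - 1*6) + 14)*(-27))) = sqrt(101 + 1/(690 + ((-13 - 6) + 14)*(-27))) = sqrt(101 + 1/(690 + (-19 + 14)*(-27))) = sqrt(101 + 1/(690 - 5*(-27))) = sqrt(101 + 1/(690 + 135)) = sqrt(101 + 1/825) = sqrt(83326/825) = sqrt(2749758)/165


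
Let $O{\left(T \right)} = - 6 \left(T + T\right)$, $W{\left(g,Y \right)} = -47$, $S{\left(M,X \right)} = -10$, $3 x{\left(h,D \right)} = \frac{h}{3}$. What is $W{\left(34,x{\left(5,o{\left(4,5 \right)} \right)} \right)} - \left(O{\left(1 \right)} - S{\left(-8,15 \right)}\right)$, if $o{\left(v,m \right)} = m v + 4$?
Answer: $-45$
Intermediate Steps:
$o{\left(v,m \right)} = 4 + m v$
$x{\left(h,D \right)} = \frac{h}{9}$ ($x{\left(h,D \right)} = \frac{h \frac{1}{3}}{3} = \frac{\frac{1}{3} h}{3} = \frac{h}{9}$)
$O{\left(T \right)} = - 12 T$ ($O{\left(T \right)} = - 6 \cdot 2 T = - 12 T$)
$W{\left(34,x{\left(5,o{\left(4,5 \right)} \right)} \right)} - \left(O{\left(1 \right)} - S{\left(-8,15 \right)}\right) = -47 - \left(\left(-12\right) 1 - -10\right) = -47 - \left(-12 + 10\right) = -47 - -2 = -47 + 2 = -45$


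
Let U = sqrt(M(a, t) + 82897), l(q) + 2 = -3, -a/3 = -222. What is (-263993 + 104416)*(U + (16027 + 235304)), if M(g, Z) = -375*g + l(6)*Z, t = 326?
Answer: -40106646987 - 159577*I*sqrt(168483) ≈ -4.0107e+10 - 6.5501e+7*I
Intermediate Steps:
a = 666 (a = -3*(-222) = 666)
l(q) = -5 (l(q) = -2 - 3 = -5)
M(g, Z) = -375*g - 5*Z
U = I*sqrt(168483) (U = sqrt((-375*666 - 5*326) + 82897) = sqrt((-249750 - 1630) + 82897) = sqrt(-251380 + 82897) = sqrt(-168483) = I*sqrt(168483) ≈ 410.47*I)
(-263993 + 104416)*(U + (16027 + 235304)) = (-263993 + 104416)*(I*sqrt(168483) + (16027 + 235304)) = -159577*(I*sqrt(168483) + 251331) = -159577*(251331 + I*sqrt(168483)) = -40106646987 - 159577*I*sqrt(168483)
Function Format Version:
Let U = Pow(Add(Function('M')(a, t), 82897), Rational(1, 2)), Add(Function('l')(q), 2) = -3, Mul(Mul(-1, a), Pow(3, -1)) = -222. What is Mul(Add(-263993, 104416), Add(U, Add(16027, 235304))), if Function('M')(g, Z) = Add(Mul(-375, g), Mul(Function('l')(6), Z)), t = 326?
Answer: Add(-40106646987, Mul(-159577, I, Pow(168483, Rational(1, 2)))) ≈ Add(-4.0107e+10, Mul(-6.5501e+7, I))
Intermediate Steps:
a = 666 (a = Mul(-3, -222) = 666)
Function('l')(q) = -5 (Function('l')(q) = Add(-2, -3) = -5)
Function('M')(g, Z) = Add(Mul(-375, g), Mul(-5, Z))
U = Mul(I, Pow(168483, Rational(1, 2))) (U = Pow(Add(Add(Mul(-375, 666), Mul(-5, 326)), 82897), Rational(1, 2)) = Pow(Add(Add(-249750, -1630), 82897), Rational(1, 2)) = Pow(Add(-251380, 82897), Rational(1, 2)) = Pow(-168483, Rational(1, 2)) = Mul(I, Pow(168483, Rational(1, 2))) ≈ Mul(410.47, I))
Mul(Add(-263993, 104416), Add(U, Add(16027, 235304))) = Mul(Add(-263993, 104416), Add(Mul(I, Pow(168483, Rational(1, 2))), Add(16027, 235304))) = Mul(-159577, Add(Mul(I, Pow(168483, Rational(1, 2))), 251331)) = Mul(-159577, Add(251331, Mul(I, Pow(168483, Rational(1, 2))))) = Add(-40106646987, Mul(-159577, I, Pow(168483, Rational(1, 2))))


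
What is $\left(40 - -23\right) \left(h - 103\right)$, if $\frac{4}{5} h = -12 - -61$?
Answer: $- \frac{10521}{4} \approx -2630.3$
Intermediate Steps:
$h = \frac{245}{4}$ ($h = \frac{5 \left(-12 - -61\right)}{4} = \frac{5 \left(-12 + 61\right)}{4} = \frac{5}{4} \cdot 49 = \frac{245}{4} \approx 61.25$)
$\left(40 - -23\right) \left(h - 103\right) = \left(40 - -23\right) \left(\frac{245}{4} - 103\right) = \left(40 + 23\right) \left(- \frac{167}{4}\right) = 63 \left(- \frac{167}{4}\right) = - \frac{10521}{4}$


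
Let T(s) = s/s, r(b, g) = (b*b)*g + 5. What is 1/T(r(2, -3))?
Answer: 1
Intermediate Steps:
r(b, g) = 5 + g*b**2 (r(b, g) = b**2*g + 5 = g*b**2 + 5 = 5 + g*b**2)
T(s) = 1
1/T(r(2, -3)) = 1/1 = 1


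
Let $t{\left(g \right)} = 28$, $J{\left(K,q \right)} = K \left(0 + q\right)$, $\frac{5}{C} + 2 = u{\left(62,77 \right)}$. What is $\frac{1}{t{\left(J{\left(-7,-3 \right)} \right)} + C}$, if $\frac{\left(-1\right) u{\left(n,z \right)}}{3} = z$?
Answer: $\frac{233}{6519} \approx 0.035742$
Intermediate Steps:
$u{\left(n,z \right)} = - 3 z$
$C = - \frac{5}{233}$ ($C = \frac{5}{-2 - 231} = \frac{5}{-233} = 5 \left(- \frac{1}{233}\right) = - \frac{5}{233} \approx -0.021459$)
$J{\left(K,q \right)} = K q$
$\frac{1}{t{\left(J{\left(-7,-3 \right)} \right)} + C} = \frac{1}{28 - \frac{5}{233}} = \frac{1}{\frac{6519}{233}} = \frac{233}{6519}$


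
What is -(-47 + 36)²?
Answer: -121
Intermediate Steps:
-(-47 + 36)² = -1*(-11)² = -1*121 = -121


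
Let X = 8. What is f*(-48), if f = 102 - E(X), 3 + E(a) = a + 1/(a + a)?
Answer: -4653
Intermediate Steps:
E(a) = -3 + a + 1/(2*a) (E(a) = -3 + (a + 1/(a + a)) = -3 + (a + 1/(2*a)) = -3 + a + 1/(2*a))
f = 1551/16 (f = 102 - (-3 + 8 + (½)/8) = 102 - (-3 + 8 + (½)*(⅛)) = 102 - (-3 + 8 + 1/16) = 102 - 1*81/16 = 102 - 81/16 = 1551/16 ≈ 96.938)
f*(-48) = (1551/16)*(-48) = -4653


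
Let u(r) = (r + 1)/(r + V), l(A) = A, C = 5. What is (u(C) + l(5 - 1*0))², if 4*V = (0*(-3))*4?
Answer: 961/25 ≈ 38.440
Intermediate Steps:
V = 0 (V = ((0*(-3))*4)/4 = (0*4)/4 = (¼)*0 = 0)
u(r) = (1 + r)/r (u(r) = (r + 1)/(r + 0) = (1 + r)/r)
(u(C) + l(5 - 1*0))² = ((1 + 5)/5 + (5 - 1*0))² = ((⅕)*6 + (5 + 0))² = (6/5 + 5)² = (31/5)² = 961/25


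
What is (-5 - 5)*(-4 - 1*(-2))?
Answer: 20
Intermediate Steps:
(-5 - 5)*(-4 - 1*(-2)) = -10*(-4 + 2) = -10*(-2) = 20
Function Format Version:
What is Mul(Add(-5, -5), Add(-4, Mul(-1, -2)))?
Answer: 20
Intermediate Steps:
Mul(Add(-5, -5), Add(-4, Mul(-1, -2))) = Mul(-10, Add(-4, 2)) = Mul(-10, -2) = 20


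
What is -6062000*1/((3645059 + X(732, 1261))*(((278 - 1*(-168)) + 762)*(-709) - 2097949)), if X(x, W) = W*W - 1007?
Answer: 866000/2209135804119 ≈ 3.9201e-7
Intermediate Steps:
X(x, W) = -1007 + W² (X(x, W) = W² - 1007 = -1007 + W²)
-6062000*1/((3645059 + X(732, 1261))*(((278 - 1*(-168)) + 762)*(-709) - 2097949)) = -6062000*1/((3645059 + (-1007 + 1261²))*(((278 - 1*(-168)) + 762)*(-709) - 2097949)) = -6062000*1/((3645059 + (-1007 + 1590121))*(((278 + 168) + 762)*(-709) - 2097949)) = -6062000*1/((3645059 + 1589114)*((446 + 762)*(-709) - 2097949)) = -6062000*1/(5234173*(1208*(-709) - 2097949)) = -6062000*1/(5234173*(-856472 - 2097949)) = -6062000/(5234173*(-2954421)) = -6062000/(-15463950628833) = -6062000*(-1/15463950628833) = 866000/2209135804119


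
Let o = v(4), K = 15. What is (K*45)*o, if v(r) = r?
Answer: 2700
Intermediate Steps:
o = 4
(K*45)*o = (15*45)*4 = 675*4 = 2700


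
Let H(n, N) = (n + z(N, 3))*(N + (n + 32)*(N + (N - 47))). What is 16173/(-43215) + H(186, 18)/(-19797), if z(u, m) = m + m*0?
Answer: 2124310491/95058595 ≈ 22.347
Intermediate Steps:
z(u, m) = m (z(u, m) = m + 0 = m)
H(n, N) = (3 + n)*(N + (-47 + 2*N)*(32 + n)) (H(n, N) = (n + 3)*(N + (n + 32)*(N + (N - 47))) = (3 + n)*(N + (32 + n)*(N + (-47 + N))) = (3 + n)*(N + (32 + n)*(-47 + 2*N)) = (3 + n)*(N + (-47 + 2*N)*(32 + n)))
16173/(-43215) + H(186, 18)/(-19797) = 16173/(-43215) + (-4512 - 1645*186 - 47*186**2 + 195*18 + 2*18*186**2 + 71*18*186)/(-19797) = 16173*(-1/43215) + (-4512 - 305970 - 47*34596 + 3510 + 2*18*34596 + 237708)*(-1/19797) = -5391/14405 + (-4512 - 305970 - 1626012 + 3510 + 1245456 + 237708)*(-1/19797) = -5391/14405 - 449820*(-1/19797) = -5391/14405 + 149940/6599 = 2124310491/95058595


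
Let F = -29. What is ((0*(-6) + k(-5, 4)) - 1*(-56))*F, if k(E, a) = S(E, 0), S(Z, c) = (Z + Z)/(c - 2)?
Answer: -1769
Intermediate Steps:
S(Z, c) = 2*Z/(-2 + c) (S(Z, c) = (2*Z)/(-2 + c) = 2*Z/(-2 + c))
k(E, a) = -E (k(E, a) = 2*E/(-2 + 0) = 2*E/(-2) = 2*E*(-1/2) = -E)
((0*(-6) + k(-5, 4)) - 1*(-56))*F = ((0*(-6) - 1*(-5)) - 1*(-56))*(-29) = ((0 + 5) + 56)*(-29) = (5 + 56)*(-29) = 61*(-29) = -1769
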